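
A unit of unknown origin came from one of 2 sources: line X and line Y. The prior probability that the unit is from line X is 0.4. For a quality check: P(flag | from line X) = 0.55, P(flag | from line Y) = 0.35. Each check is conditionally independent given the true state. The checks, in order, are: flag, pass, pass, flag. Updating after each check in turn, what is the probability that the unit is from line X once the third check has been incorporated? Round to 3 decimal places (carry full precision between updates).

0.334

After 'flag': P(line X) = 0.55·0.4000 / (0.55·0.4000 + 0.35·0.6000) ≈ 0.5116
After 'pass': P(line X) = 0.45·0.5116 / (0.45·0.5116 + 0.65·0.4884) ≈ 0.4204
After 'pass': P(line X) = 0.45·0.4204 / (0.45·0.4204 + 0.65·0.5796) ≈ 0.3343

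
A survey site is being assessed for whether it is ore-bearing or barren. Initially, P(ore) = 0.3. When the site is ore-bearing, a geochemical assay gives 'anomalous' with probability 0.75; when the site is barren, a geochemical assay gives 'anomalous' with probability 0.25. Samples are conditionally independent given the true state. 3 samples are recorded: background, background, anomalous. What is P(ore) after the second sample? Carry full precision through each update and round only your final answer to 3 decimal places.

Each posterior becomes the prior for the next update.
After 'background': P(ore) = 0.25·0.3000 / (0.25·0.3000 + 0.75·0.7000) ≈ 0.1250
After 'background': P(ore) = 0.25·0.1250 / (0.25·0.1250 + 0.75·0.8750) ≈ 0.0455

0.045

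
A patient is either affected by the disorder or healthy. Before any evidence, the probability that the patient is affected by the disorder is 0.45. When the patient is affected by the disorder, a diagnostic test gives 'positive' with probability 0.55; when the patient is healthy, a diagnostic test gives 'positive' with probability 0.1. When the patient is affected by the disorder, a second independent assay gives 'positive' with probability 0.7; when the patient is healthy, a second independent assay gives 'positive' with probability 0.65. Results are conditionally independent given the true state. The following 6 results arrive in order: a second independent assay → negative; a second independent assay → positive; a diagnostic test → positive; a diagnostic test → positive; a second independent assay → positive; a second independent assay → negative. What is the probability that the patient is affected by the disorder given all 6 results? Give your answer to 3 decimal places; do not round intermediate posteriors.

Each posterior becomes the prior for the next update.
After a second independent assay='negative': P(affected) = 0.3·0.4500 / (0.3·0.4500 + 0.35·0.5500) ≈ 0.4122
After a second independent assay='positive': P(affected) = 0.7·0.4122 / (0.7·0.4122 + 0.65·0.5878) ≈ 0.4303
After a diagnostic test='positive': P(affected) = 0.55·0.4303 / (0.55·0.4303 + 0.1·0.5697) ≈ 0.8060
After a diagnostic test='positive': P(affected) = 0.55·0.8060 / (0.55·0.8060 + 0.1·0.1940) ≈ 0.9581
After a second independent assay='positive': P(affected) = 0.7·0.9581 / (0.7·0.9581 + 0.65·0.0419) ≈ 0.9609
After a second independent assay='negative': P(affected) = 0.3·0.9609 / (0.3·0.9609 + 0.35·0.0391) ≈ 0.9547

0.955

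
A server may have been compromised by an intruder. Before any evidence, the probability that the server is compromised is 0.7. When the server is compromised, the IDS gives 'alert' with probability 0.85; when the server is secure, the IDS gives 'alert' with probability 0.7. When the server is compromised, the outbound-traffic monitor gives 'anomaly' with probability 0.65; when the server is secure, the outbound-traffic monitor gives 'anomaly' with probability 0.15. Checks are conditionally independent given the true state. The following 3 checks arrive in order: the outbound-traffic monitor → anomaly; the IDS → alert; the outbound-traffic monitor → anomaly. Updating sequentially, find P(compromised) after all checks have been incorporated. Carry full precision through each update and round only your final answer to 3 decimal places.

After the outbound-traffic monitor='anomaly': P(compromised) = 0.65·0.7000 / (0.65·0.7000 + 0.15·0.3000) ≈ 0.9100
After the IDS='alert': P(compromised) = 0.85·0.9100 / (0.85·0.9100 + 0.7·0.0900) ≈ 0.9247
After the outbound-traffic monitor='anomaly': P(compromised) = 0.65·0.9247 / (0.65·0.9247 + 0.15·0.0753) ≈ 0.9816

0.982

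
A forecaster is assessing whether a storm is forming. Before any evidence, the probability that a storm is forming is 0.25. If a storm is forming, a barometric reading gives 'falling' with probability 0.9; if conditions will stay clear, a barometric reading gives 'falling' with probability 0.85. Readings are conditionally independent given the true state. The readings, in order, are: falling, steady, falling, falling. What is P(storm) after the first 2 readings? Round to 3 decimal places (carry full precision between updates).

0.190

After 'falling': P(storm) = 0.9·0.2500 / (0.9·0.2500 + 0.85·0.7500) ≈ 0.2609
After 'steady': P(storm) = 0.1·0.2609 / (0.1·0.2609 + 0.15·0.7391) ≈ 0.1905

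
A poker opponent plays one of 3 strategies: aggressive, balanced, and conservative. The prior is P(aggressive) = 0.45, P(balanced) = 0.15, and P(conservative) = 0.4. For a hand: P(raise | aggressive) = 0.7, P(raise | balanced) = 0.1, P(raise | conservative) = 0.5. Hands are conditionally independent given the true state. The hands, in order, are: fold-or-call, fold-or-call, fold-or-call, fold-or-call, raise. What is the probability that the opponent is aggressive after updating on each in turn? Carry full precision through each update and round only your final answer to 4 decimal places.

Apply Bayes' rule sequentially, carrying P(aggressive) forward.
After 'fold-or-call': normaliser = 0.3·0.4500 + 0.9·0.1500 + 0.5·0.4000; P(aggressive) ≈ 0.2872, P(balanced) ≈ 0.2872, P(conservative) ≈ 0.4255
After 'fold-or-call': normaliser = 0.3·0.2872 + 0.9·0.2872 + 0.5·0.4255; P(aggressive) ≈ 0.1546, P(balanced) ≈ 0.4637, P(conservative) ≈ 0.3817
After 'fold-or-call': normaliser = 0.3·0.1546 + 0.9·0.4637 + 0.5·0.3817; P(aggressive) ≈ 0.0708, P(balanced) ≈ 0.6376, P(conservative) ≈ 0.2915
After 'fold-or-call': normaliser = 0.3·0.0708 + 0.9·0.6376 + 0.5·0.2915; P(aggressive) ≈ 0.0287, P(balanced) ≈ 0.7746, P(conservative) ≈ 0.1968
After 'raise': normaliser = 0.7·0.0287 + 0.1·0.7746 + 0.5·0.1968; P(aggressive) ≈ 0.1025, P(balanced) ≈ 0.3954, P(conservative) ≈ 0.5021

0.1025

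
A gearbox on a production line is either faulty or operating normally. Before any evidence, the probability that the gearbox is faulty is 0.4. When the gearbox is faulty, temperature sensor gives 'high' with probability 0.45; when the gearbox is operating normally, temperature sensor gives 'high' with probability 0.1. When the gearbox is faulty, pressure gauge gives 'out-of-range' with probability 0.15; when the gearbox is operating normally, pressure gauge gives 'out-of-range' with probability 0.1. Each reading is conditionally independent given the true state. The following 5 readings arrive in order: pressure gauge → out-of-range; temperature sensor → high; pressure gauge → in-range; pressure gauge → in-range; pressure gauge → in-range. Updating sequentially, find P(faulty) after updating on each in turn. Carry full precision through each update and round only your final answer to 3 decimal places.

0.791

After pressure gauge='out-of-range': P(faulty) = 0.15·0.4000 / (0.15·0.4000 + 0.1·0.6000) ≈ 0.5000
After temperature sensor='high': P(faulty) = 0.45·0.5000 / (0.45·0.5000 + 0.1·0.5000) ≈ 0.8182
After pressure gauge='in-range': P(faulty) = 0.85·0.8182 / (0.85·0.8182 + 0.9·0.1818) ≈ 0.8095
After pressure gauge='in-range': P(faulty) = 0.85·0.8095 / (0.85·0.8095 + 0.9·0.1905) ≈ 0.8006
After pressure gauge='in-range': P(faulty) = 0.85·0.8006 / (0.85·0.8006 + 0.9·0.1994) ≈ 0.7913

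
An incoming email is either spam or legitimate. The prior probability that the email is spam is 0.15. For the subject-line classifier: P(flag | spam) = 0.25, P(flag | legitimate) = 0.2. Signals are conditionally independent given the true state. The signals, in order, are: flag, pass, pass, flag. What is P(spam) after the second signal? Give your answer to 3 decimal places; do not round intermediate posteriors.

After 'flag': P(spam) = 0.25·0.1500 / (0.25·0.1500 + 0.2·0.8500) ≈ 0.1807
After 'pass': P(spam) = 0.75·0.1807 / (0.75·0.1807 + 0.8·0.8193) ≈ 0.1714

0.171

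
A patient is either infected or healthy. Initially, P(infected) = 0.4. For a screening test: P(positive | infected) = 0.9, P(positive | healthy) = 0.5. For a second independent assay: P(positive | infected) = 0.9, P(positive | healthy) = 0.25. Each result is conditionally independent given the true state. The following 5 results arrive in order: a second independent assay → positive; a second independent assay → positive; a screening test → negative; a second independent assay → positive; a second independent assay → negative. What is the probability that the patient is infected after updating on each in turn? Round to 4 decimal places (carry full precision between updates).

Apply Bayes' rule sequentially, carrying P(infected) forward.
After a second independent assay='positive': P(infected) = 0.9·0.4000 / (0.9·0.4000 + 0.25·0.6000) ≈ 0.7059
After a second independent assay='positive': P(infected) = 0.9·0.7059 / (0.9·0.7059 + 0.25·0.2941) ≈ 0.8963
After a screening test='negative': P(infected) = 0.1·0.8963 / (0.1·0.8963 + 0.5·0.1037) ≈ 0.6334
After a second independent assay='positive': P(infected) = 0.9·0.6334 / (0.9·0.6334 + 0.25·0.3666) ≈ 0.8615
After a second independent assay='negative': P(infected) = 0.1·0.8615 / (0.1·0.8615 + 0.75·0.1385) ≈ 0.4534

0.4534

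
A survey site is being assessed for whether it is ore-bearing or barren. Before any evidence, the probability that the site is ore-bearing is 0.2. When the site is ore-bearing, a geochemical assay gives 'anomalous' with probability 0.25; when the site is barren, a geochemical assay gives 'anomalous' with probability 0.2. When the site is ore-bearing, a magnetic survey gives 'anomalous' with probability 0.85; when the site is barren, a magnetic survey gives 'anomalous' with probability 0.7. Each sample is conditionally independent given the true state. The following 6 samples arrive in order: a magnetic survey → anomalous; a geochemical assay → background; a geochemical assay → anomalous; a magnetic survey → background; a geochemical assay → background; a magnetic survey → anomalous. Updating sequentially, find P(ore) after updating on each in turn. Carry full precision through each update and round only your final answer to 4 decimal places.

0.1684

After a magnetic survey='anomalous': P(ore) = 0.85·0.2000 / (0.85·0.2000 + 0.7·0.8000) ≈ 0.2329
After a geochemical assay='background': P(ore) = 0.75·0.2329 / (0.75·0.2329 + 0.8·0.7671) ≈ 0.2215
After a geochemical assay='anomalous': P(ore) = 0.25·0.2215 / (0.25·0.2215 + 0.2·0.7785) ≈ 0.2624
After a magnetic survey='background': P(ore) = 0.15·0.2624 / (0.15·0.2624 + 0.3·0.7376) ≈ 0.1510
After a geochemical assay='background': P(ore) = 0.75·0.1510 / (0.75·0.1510 + 0.8·0.8490) ≈ 0.1429
After a magnetic survey='anomalous': P(ore) = 0.85·0.1429 / (0.85·0.1429 + 0.7·0.8571) ≈ 0.1684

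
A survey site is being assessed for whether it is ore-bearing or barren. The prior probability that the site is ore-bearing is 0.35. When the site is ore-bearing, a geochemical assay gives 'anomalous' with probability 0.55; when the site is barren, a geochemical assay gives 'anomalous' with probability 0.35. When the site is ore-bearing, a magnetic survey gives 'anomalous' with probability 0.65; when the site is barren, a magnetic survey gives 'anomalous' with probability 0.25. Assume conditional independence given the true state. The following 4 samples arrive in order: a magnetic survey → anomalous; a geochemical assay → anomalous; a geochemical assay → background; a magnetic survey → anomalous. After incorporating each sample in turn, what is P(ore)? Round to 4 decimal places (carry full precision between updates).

0.7984

Each posterior becomes the prior for the next update.
After a magnetic survey='anomalous': P(ore) = 0.65·0.3500 / (0.65·0.3500 + 0.25·0.6500) ≈ 0.5833
After a geochemical assay='anomalous': P(ore) = 0.55·0.5833 / (0.55·0.5833 + 0.35·0.4167) ≈ 0.6875
After a geochemical assay='background': P(ore) = 0.45·0.6875 / (0.45·0.6875 + 0.65·0.3125) ≈ 0.6037
After a magnetic survey='anomalous': P(ore) = 0.65·0.6037 / (0.65·0.6037 + 0.25·0.3963) ≈ 0.7984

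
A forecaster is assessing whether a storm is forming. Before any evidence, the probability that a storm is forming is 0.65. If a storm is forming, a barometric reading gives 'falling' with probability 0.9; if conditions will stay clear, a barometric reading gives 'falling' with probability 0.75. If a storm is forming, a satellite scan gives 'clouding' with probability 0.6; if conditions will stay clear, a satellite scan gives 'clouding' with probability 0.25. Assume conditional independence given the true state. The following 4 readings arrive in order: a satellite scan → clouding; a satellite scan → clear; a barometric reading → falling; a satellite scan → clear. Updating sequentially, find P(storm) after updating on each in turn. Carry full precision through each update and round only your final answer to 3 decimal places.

Each posterior becomes the prior for the next update.
After a satellite scan='clouding': P(storm) = 0.6·0.6500 / (0.6·0.6500 + 0.25·0.3500) ≈ 0.8168
After a satellite scan='clear': P(storm) = 0.4·0.8168 / (0.4·0.8168 + 0.75·0.1832) ≈ 0.7039
After a barometric reading='falling': P(storm) = 0.9·0.7039 / (0.9·0.7039 + 0.75·0.2961) ≈ 0.7404
After a satellite scan='clear': P(storm) = 0.4·0.7404 / (0.4·0.7404 + 0.75·0.2596) ≈ 0.6034

0.603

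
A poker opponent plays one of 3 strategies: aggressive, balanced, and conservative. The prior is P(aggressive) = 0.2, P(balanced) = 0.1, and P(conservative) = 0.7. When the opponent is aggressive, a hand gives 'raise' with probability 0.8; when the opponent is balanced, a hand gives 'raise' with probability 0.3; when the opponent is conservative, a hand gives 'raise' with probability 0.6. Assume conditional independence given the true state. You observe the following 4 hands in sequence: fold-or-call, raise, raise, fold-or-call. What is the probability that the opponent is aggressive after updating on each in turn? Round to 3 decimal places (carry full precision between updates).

Each posterior becomes the prior for the next update.
After 'fold-or-call': normaliser = 0.2·0.2000 + 0.7·0.1000 + 0.4·0.7000; P(aggressive) ≈ 0.1026, P(balanced) ≈ 0.1795, P(conservative) ≈ 0.7179
After 'raise': normaliser = 0.8·0.1026 + 0.3·0.1795 + 0.6·0.7179; P(aggressive) ≈ 0.1448, P(balanced) ≈ 0.0950, P(conservative) ≈ 0.7602
After 'raise': normaliser = 0.8·0.1448 + 0.3·0.0950 + 0.6·0.7602; P(aggressive) ≈ 0.1929, P(balanced) ≈ 0.0475, P(conservative) ≈ 0.7596
After 'fold-or-call': normaliser = 0.2·0.1929 + 0.7·0.0475 + 0.4·0.7596; P(aggressive) ≈ 0.1027, P(balanced) ≈ 0.0885, P(conservative) ≈ 0.8088

0.103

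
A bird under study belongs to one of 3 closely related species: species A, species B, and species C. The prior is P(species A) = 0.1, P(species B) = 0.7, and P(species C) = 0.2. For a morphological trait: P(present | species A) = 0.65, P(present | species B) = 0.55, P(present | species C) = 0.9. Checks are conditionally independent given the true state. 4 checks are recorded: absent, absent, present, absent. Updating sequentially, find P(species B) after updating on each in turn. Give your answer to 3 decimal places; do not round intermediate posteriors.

0.922

After 'absent': normaliser = 0.35·0.1000 + 0.45·0.7000 + 0.1·0.2000; P(species A) ≈ 0.0946, P(species B) ≈ 0.8514, P(species C) ≈ 0.0541
After 'absent': normaliser = 0.35·0.0946 + 0.45·0.8514 + 0.1·0.0541; P(species A) ≈ 0.0785, P(species B) ≈ 0.9087, P(species C) ≈ 0.0128
After 'present': normaliser = 0.65·0.0785 + 0.55·0.9087 + 0.9·0.0128; P(species A) ≈ 0.0908, P(species B) ≈ 0.8887, P(species C) ≈ 0.0205
After 'absent': normaliser = 0.35·0.0908 + 0.45·0.8887 + 0.1·0.0205; P(species A) ≈ 0.0732, P(species B) ≈ 0.9220, P(species C) ≈ 0.0047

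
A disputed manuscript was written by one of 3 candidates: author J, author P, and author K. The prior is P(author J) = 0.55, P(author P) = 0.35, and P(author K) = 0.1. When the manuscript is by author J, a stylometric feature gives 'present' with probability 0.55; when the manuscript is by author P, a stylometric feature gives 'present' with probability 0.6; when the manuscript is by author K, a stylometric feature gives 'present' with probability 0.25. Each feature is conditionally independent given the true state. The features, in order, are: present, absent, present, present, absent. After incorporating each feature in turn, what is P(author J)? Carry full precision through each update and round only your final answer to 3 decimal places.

After 'present': normaliser = 0.55·0.5500 + 0.6·0.3500 + 0.25·0.1000; P(author J) ≈ 0.5628, P(author P) ≈ 0.3907, P(author K) ≈ 0.0465
After 'absent': normaliser = 0.45·0.5628 + 0.4·0.3907 + 0.75·0.0465; P(author J) ≈ 0.5699, P(author P) ≈ 0.3516, P(author K) ≈ 0.0785
After 'present': normaliser = 0.55·0.5699 + 0.6·0.3516 + 0.25·0.0785; P(author J) ≈ 0.5761, P(author P) ≈ 0.3878, P(author K) ≈ 0.0361
After 'present': normaliser = 0.55·0.5761 + 0.6·0.3878 + 0.25·0.0361; P(author J) ≈ 0.5673, P(author P) ≈ 0.4166, P(author K) ≈ 0.0161
After 'absent': normaliser = 0.45·0.5673 + 0.4·0.4166 + 0.75·0.0161; P(author J) ≈ 0.5882, P(author P) ≈ 0.3839, P(author K) ≈ 0.0279

0.588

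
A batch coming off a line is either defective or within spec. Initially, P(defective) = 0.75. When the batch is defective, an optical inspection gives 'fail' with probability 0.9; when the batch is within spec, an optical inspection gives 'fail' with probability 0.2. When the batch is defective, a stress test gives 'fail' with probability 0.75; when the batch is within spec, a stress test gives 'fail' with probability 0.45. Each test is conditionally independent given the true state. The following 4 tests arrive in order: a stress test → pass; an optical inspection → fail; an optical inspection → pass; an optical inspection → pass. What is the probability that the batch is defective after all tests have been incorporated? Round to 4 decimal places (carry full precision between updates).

0.0875

After a stress test='pass': P(defective) = 0.25·0.7500 / (0.25·0.7500 + 0.55·0.2500) ≈ 0.5769
After an optical inspection='fail': P(defective) = 0.9·0.5769 / (0.9·0.5769 + 0.2·0.4231) ≈ 0.8599
After an optical inspection='pass': P(defective) = 0.1·0.8599 / (0.1·0.8599 + 0.8·0.1401) ≈ 0.4341
After an optical inspection='pass': P(defective) = 0.1·0.4341 / (0.1·0.4341 + 0.8·0.5659) ≈ 0.0875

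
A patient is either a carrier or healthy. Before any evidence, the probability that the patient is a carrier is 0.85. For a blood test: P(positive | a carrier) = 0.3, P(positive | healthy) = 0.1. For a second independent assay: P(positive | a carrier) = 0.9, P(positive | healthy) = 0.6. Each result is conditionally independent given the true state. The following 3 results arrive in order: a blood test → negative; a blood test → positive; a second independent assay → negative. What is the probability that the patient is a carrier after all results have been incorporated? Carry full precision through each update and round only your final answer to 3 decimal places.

0.768

After a blood test='negative': P(carrier) = 0.7·0.8500 / (0.7·0.8500 + 0.9·0.1500) ≈ 0.8151
After a blood test='positive': P(carrier) = 0.3·0.8151 / (0.3·0.8151 + 0.1·0.1849) ≈ 0.9297
After a second independent assay='negative': P(carrier) = 0.1·0.9297 / (0.1·0.9297 + 0.4·0.0703) ≈ 0.7677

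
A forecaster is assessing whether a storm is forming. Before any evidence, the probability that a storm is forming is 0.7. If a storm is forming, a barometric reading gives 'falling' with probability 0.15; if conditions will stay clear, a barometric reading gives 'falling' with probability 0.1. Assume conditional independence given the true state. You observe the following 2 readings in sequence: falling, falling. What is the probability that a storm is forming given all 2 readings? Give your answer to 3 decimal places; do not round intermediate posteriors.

0.840

After 'falling': P(storm) = 0.15·0.7000 / (0.15·0.7000 + 0.1·0.3000) ≈ 0.7778
After 'falling': P(storm) = 0.15·0.7778 / (0.15·0.7778 + 0.1·0.2222) ≈ 0.8400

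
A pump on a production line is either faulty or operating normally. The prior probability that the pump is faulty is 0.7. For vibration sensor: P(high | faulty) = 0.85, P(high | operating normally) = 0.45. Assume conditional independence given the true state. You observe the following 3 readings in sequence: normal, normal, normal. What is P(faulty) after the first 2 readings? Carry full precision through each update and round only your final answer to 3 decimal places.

0.148

After 'normal': P(faulty) = 0.15·0.7000 / (0.15·0.7000 + 0.55·0.3000) ≈ 0.3889
After 'normal': P(faulty) = 0.15·0.3889 / (0.15·0.3889 + 0.55·0.6111) ≈ 0.1479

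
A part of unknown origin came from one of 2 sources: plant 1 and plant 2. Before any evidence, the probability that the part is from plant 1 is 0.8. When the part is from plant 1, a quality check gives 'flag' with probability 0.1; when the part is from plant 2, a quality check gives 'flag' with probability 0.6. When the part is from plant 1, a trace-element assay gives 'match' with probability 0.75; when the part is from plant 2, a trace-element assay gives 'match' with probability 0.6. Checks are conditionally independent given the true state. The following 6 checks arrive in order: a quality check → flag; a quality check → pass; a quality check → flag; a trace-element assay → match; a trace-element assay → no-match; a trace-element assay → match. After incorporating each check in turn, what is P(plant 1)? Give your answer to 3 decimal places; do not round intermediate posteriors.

Each posterior becomes the prior for the next update.
After a quality check='flag': P(plant 1) = 0.1·0.8000 / (0.1·0.8000 + 0.6·0.2000) ≈ 0.4000
After a quality check='pass': P(plant 1) = 0.9·0.4000 / (0.9·0.4000 + 0.4·0.6000) ≈ 0.6000
After a quality check='flag': P(plant 1) = 0.1·0.6000 / (0.1·0.6000 + 0.6·0.4000) ≈ 0.2000
After a trace-element assay='match': P(plant 1) = 0.75·0.2000 / (0.75·0.2000 + 0.6·0.8000) ≈ 0.2381
After a trace-element assay='no-match': P(plant 1) = 0.25·0.2381 / (0.25·0.2381 + 0.4·0.7619) ≈ 0.1634
After a trace-element assay='match': P(plant 1) = 0.75·0.1634 / (0.75·0.1634 + 0.6·0.8366) ≈ 0.1962

0.196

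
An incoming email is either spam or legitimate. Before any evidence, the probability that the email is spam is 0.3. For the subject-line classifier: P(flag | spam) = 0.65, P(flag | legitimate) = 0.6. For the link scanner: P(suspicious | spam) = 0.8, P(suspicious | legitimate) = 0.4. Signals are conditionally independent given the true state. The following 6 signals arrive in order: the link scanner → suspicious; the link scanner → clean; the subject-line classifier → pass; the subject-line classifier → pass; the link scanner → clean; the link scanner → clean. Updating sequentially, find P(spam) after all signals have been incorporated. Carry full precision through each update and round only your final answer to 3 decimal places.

0.024

After the link scanner='suspicious': P(spam) = 0.8·0.3000 / (0.8·0.3000 + 0.4·0.7000) ≈ 0.4615
After the link scanner='clean': P(spam) = 0.2·0.4615 / (0.2·0.4615 + 0.6·0.5385) ≈ 0.2222
After the subject-line classifier='pass': P(spam) = 0.35·0.2222 / (0.35·0.2222 + 0.4·0.7778) ≈ 0.2000
After the subject-line classifier='pass': P(spam) = 0.35·0.2000 / (0.35·0.2000 + 0.4·0.8000) ≈ 0.1795
After the link scanner='clean': P(spam) = 0.2·0.1795 / (0.2·0.1795 + 0.6·0.8205) ≈ 0.0680
After the link scanner='clean': P(spam) = 0.2·0.0680 / (0.2·0.0680 + 0.6·0.9320) ≈ 0.0237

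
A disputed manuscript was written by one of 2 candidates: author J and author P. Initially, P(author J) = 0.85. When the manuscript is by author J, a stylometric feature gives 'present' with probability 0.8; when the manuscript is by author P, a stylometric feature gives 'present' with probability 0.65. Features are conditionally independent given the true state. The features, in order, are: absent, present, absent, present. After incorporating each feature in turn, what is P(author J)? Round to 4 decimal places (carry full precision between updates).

Apply Bayes' rule sequentially, carrying P(author J) forward.
After 'absent': P(author J) = 0.2·0.8500 / (0.2·0.8500 + 0.35·0.1500) ≈ 0.7640
After 'present': P(author J) = 0.8·0.7640 / (0.8·0.7640 + 0.65·0.2360) ≈ 0.7994
After 'absent': P(author J) = 0.2·0.7994 / (0.2·0.7994 + 0.35·0.2006) ≈ 0.6949
After 'present': P(author J) = 0.8·0.6949 / (0.8·0.6949 + 0.65·0.3051) ≈ 0.7370

0.7370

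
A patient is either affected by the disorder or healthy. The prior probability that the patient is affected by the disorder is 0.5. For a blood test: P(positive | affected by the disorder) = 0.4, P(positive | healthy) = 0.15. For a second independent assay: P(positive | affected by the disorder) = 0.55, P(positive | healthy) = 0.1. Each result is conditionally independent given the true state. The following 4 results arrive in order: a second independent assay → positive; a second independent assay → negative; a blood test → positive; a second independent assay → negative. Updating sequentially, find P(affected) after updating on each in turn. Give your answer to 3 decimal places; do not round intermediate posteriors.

After a second independent assay='positive': P(affected) = 0.55·0.5000 / (0.55·0.5000 + 0.1·0.5000) ≈ 0.8462
After a second independent assay='negative': P(affected) = 0.45·0.8462 / (0.45·0.8462 + 0.9·0.1538) ≈ 0.7333
After a blood test='positive': P(affected) = 0.4·0.7333 / (0.4·0.7333 + 0.15·0.2667) ≈ 0.8800
After a second independent assay='negative': P(affected) = 0.45·0.8800 / (0.45·0.8800 + 0.9·0.1200) ≈ 0.7857

0.786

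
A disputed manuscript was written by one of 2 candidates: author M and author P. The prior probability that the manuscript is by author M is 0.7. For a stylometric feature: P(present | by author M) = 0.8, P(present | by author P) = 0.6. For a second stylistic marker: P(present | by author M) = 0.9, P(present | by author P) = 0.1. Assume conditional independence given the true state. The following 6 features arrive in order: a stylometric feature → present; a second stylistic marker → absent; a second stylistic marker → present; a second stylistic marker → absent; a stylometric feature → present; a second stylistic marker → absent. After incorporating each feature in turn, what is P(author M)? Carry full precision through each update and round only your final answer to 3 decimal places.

After a stylometric feature='present': P(author M) = 0.8·0.7000 / (0.8·0.7000 + 0.6·0.3000) ≈ 0.7568
After a second stylistic marker='absent': P(author M) = 0.1·0.7568 / (0.1·0.7568 + 0.9·0.2432) ≈ 0.2569
After a second stylistic marker='present': P(author M) = 0.9·0.2569 / (0.9·0.2569 + 0.1·0.7431) ≈ 0.7568
After a second stylistic marker='absent': P(author M) = 0.1·0.7568 / (0.1·0.7568 + 0.9·0.2432) ≈ 0.2569
After a stylometric feature='present': P(author M) = 0.8·0.2569 / (0.8·0.2569 + 0.6·0.7431) ≈ 0.3155
After a second stylistic marker='absent': P(author M) = 0.1·0.3155 / (0.1·0.3155 + 0.9·0.6845) ≈ 0.0487

0.049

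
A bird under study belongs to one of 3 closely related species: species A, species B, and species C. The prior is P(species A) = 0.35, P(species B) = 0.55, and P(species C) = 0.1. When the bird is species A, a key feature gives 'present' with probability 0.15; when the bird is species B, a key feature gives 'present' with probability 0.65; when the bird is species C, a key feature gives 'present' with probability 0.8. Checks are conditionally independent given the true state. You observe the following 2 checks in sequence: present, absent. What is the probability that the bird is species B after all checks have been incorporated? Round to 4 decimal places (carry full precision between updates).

Apply Bayes' rule sequentially, carrying P(species B) forward.
After 'present': normaliser = 0.15·0.3500 + 0.65·0.5500 + 0.8·0.1000; P(species A) ≈ 0.1071, P(species B) ≈ 0.7296, P(species C) ≈ 0.1633
After 'absent': normaliser = 0.85·0.1071 + 0.35·0.7296 + 0.2·0.1633; P(species A) ≈ 0.2402, P(species B) ≈ 0.6736, P(species C) ≈ 0.0861

0.6736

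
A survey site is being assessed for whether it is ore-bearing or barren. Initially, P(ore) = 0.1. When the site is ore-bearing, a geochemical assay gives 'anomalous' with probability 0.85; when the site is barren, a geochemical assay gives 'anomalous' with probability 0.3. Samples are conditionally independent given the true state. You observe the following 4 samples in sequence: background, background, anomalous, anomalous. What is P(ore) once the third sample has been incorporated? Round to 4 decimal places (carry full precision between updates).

0.0142

Apply Bayes' rule sequentially, carrying P(ore) forward.
After 'background': P(ore) = 0.15·0.1000 / (0.15·0.1000 + 0.7·0.9000) ≈ 0.0233
After 'background': P(ore) = 0.15·0.0233 / (0.15·0.0233 + 0.7·0.9767) ≈ 0.0051
After 'anomalous': P(ore) = 0.85·0.0051 / (0.85·0.0051 + 0.3·0.9949) ≈ 0.0142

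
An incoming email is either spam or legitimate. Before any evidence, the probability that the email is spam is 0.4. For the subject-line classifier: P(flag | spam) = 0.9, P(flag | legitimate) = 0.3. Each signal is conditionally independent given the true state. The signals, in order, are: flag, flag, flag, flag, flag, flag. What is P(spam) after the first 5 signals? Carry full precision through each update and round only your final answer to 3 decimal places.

0.994

Apply Bayes' rule sequentially, carrying P(spam) forward.
After 'flag': P(spam) = 0.9·0.4000 / (0.9·0.4000 + 0.3·0.6000) ≈ 0.6667
After 'flag': P(spam) = 0.9·0.6667 / (0.9·0.6667 + 0.3·0.3333) ≈ 0.8571
After 'flag': P(spam) = 0.9·0.8571 / (0.9·0.8571 + 0.3·0.1429) ≈ 0.9474
After 'flag': P(spam) = 0.9·0.9474 / (0.9·0.9474 + 0.3·0.0526) ≈ 0.9818
After 'flag': P(spam) = 0.9·0.9818 / (0.9·0.9818 + 0.3·0.0182) ≈ 0.9939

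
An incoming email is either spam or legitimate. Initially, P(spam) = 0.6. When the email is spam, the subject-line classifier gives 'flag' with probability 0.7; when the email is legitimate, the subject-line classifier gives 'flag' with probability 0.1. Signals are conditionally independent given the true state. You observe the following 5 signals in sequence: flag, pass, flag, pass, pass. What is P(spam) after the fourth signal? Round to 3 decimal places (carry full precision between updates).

After 'flag': P(spam) = 0.7·0.6000 / (0.7·0.6000 + 0.1·0.4000) ≈ 0.9130
After 'pass': P(spam) = 0.3·0.9130 / (0.3·0.9130 + 0.9·0.0870) ≈ 0.7778
After 'flag': P(spam) = 0.7·0.7778 / (0.7·0.7778 + 0.1·0.2222) ≈ 0.9608
After 'pass': P(spam) = 0.3·0.9608 / (0.3·0.9608 + 0.9·0.0392) ≈ 0.8909

0.891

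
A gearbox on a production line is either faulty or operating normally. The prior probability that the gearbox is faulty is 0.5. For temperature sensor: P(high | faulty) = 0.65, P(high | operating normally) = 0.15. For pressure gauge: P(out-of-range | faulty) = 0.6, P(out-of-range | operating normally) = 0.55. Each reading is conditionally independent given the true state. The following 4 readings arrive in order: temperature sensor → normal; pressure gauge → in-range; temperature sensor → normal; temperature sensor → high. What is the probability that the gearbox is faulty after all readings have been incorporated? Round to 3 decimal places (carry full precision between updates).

0.395

After temperature sensor='normal': P(faulty) = 0.35·0.5000 / (0.35·0.5000 + 0.85·0.5000) ≈ 0.2917
After pressure gauge='in-range': P(faulty) = 0.4·0.2917 / (0.4·0.2917 + 0.45·0.7083) ≈ 0.2679
After temperature sensor='normal': P(faulty) = 0.35·0.2679 / (0.35·0.2679 + 0.85·0.7321) ≈ 0.1310
After temperature sensor='high': P(faulty) = 0.65·0.1310 / (0.65·0.1310 + 0.15·0.8690) ≈ 0.3951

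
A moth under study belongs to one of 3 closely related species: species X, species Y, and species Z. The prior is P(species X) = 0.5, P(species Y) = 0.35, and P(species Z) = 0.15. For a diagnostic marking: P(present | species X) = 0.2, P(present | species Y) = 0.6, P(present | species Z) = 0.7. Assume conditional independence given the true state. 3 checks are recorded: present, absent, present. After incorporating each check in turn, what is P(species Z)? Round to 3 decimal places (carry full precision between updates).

0.249

Apply Bayes' rule sequentially, carrying P(species Z) forward.
After 'present': normaliser = 0.2·0.5000 + 0.6·0.3500 + 0.7·0.1500; P(species X) ≈ 0.2410, P(species Y) ≈ 0.5060, P(species Z) ≈ 0.2530
After 'absent': normaliser = 0.8·0.2410 + 0.4·0.5060 + 0.3·0.2530; P(species X) ≈ 0.4092, P(species Y) ≈ 0.4297, P(species Z) ≈ 0.1611
After 'present': normaliser = 0.2·0.4092 + 0.6·0.4297 + 0.7·0.1611; P(species X) ≈ 0.1809, P(species Y) ≈ 0.5698, P(species Z) ≈ 0.2493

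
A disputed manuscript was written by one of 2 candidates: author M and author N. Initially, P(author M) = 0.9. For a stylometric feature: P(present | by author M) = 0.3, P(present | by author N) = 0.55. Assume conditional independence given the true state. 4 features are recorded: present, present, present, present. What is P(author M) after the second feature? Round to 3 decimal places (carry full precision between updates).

After 'present': P(author M) = 0.3·0.9000 / (0.3·0.9000 + 0.55·0.1000) ≈ 0.8308
After 'present': P(author M) = 0.3·0.8308 / (0.3·0.8308 + 0.55·0.1692) ≈ 0.7281

0.728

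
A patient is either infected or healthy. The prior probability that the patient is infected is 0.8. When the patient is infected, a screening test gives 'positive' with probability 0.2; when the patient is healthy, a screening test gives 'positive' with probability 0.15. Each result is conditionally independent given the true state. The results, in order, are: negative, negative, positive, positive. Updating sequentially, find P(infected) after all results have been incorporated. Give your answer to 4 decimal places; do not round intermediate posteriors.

After 'negative': P(infected) = 0.8·0.8000 / (0.8·0.8000 + 0.85·0.2000) ≈ 0.7901
After 'negative': P(infected) = 0.8·0.7901 / (0.8·0.7901 + 0.85·0.2099) ≈ 0.7799
After 'positive': P(infected) = 0.2·0.7799 / (0.2·0.7799 + 0.15·0.2201) ≈ 0.8253
After 'positive': P(infected) = 0.2·0.8253 / (0.2·0.8253 + 0.15·0.1747) ≈ 0.8630

0.8630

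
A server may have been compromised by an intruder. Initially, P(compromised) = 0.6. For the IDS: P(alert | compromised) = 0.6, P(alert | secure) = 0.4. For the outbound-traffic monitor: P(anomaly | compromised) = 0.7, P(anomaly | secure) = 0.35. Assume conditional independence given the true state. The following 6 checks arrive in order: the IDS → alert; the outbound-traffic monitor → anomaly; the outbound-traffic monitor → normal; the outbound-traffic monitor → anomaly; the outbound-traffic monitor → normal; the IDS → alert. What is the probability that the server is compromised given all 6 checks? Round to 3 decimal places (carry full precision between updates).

0.742

After the IDS='alert': P(compromised) = 0.6·0.6000 / (0.6·0.6000 + 0.4·0.4000) ≈ 0.6923
After the outbound-traffic monitor='anomaly': P(compromised) = 0.7·0.6923 / (0.7·0.6923 + 0.35·0.3077) ≈ 0.8182
After the outbound-traffic monitor='normal': P(compromised) = 0.3·0.8182 / (0.3·0.8182 + 0.65·0.1818) ≈ 0.6750
After the outbound-traffic monitor='anomaly': P(compromised) = 0.7·0.6750 / (0.7·0.6750 + 0.35·0.3250) ≈ 0.8060
After the outbound-traffic monitor='normal': P(compromised) = 0.3·0.8060 / (0.3·0.8060 + 0.65·0.1940) ≈ 0.6572
After the IDS='alert': P(compromised) = 0.6·0.6572 / (0.6·0.6572 + 0.4·0.3428) ≈ 0.7420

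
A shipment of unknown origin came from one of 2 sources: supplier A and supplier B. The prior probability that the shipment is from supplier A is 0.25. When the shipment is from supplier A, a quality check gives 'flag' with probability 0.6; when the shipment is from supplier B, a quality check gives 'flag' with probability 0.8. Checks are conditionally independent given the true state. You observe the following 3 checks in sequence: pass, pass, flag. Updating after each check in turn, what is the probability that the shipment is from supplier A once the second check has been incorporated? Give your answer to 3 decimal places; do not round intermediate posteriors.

0.571

After 'pass': P(supplier A) = 0.4·0.2500 / (0.4·0.2500 + 0.2·0.7500) ≈ 0.4000
After 'pass': P(supplier A) = 0.4·0.4000 / (0.4·0.4000 + 0.2·0.6000) ≈ 0.5714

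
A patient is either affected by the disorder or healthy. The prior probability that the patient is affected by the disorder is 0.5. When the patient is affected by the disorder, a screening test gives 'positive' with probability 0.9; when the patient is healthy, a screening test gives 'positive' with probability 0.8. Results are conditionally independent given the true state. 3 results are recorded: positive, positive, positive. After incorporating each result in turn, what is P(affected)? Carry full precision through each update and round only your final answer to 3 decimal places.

After 'positive': P(affected) = 0.9·0.5000 / (0.9·0.5000 + 0.8·0.5000) ≈ 0.5294
After 'positive': P(affected) = 0.9·0.5294 / (0.9·0.5294 + 0.8·0.4706) ≈ 0.5586
After 'positive': P(affected) = 0.9·0.5586 / (0.9·0.5586 + 0.8·0.4414) ≈ 0.5874

0.587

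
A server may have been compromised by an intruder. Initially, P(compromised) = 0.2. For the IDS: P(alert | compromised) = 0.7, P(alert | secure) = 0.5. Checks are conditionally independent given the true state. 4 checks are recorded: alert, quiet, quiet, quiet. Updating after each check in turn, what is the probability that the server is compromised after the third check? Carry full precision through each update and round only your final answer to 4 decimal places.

0.1119

After 'alert': P(compromised) = 0.7·0.2000 / (0.7·0.2000 + 0.5·0.8000) ≈ 0.2593
After 'quiet': P(compromised) = 0.3·0.2593 / (0.3·0.2593 + 0.5·0.7407) ≈ 0.1736
After 'quiet': P(compromised) = 0.3·0.1736 / (0.3·0.1736 + 0.5·0.8264) ≈ 0.1119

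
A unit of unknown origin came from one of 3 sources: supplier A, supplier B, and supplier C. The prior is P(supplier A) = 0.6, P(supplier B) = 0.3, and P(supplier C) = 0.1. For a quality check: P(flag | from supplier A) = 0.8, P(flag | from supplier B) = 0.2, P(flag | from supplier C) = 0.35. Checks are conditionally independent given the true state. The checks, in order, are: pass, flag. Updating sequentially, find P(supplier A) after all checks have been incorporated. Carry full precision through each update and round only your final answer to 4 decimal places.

0.5757

After 'pass': normaliser = 0.2·0.6000 + 0.8·0.3000 + 0.65·0.1000; P(supplier A) ≈ 0.2824, P(supplier B) ≈ 0.5647, P(supplier C) ≈ 0.1529
After 'flag': normaliser = 0.8·0.2824 + 0.2·0.5647 + 0.35·0.1529; P(supplier A) ≈ 0.5757, P(supplier B) ≈ 0.2879, P(supplier C) ≈ 0.1364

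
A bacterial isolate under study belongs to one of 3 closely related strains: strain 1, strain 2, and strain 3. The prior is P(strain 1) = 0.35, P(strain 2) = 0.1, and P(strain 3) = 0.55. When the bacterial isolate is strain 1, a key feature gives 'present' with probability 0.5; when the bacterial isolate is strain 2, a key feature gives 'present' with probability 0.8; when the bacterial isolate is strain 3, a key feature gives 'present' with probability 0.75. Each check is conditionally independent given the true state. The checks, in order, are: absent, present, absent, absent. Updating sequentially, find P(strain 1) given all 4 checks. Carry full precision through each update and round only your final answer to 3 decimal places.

After 'absent': normaliser = 0.5·0.3500 + 0.2·0.1000 + 0.25·0.5500; P(strain 1) ≈ 0.5263, P(strain 2) ≈ 0.0602, P(strain 3) ≈ 0.4135
After 'present': normaliser = 0.5·0.5263 + 0.8·0.0602 + 0.75·0.4135; P(strain 1) ≈ 0.4235, P(strain 2) ≈ 0.0774, P(strain 3) ≈ 0.4991
After 'absent': normaliser = 0.5·0.4235 + 0.2·0.0774 + 0.25·0.4991; P(strain 1) ≈ 0.6015, P(strain 2) ≈ 0.0440, P(strain 3) ≈ 0.3545
After 'absent': normaliser = 0.5·0.6015 + 0.2·0.0440 + 0.25·0.3545; P(strain 1) ≈ 0.7553, P(strain 2) ≈ 0.0221, P(strain 3) ≈ 0.2226

0.755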